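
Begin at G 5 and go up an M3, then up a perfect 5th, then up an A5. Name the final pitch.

Up a major third from G5: B5 (4 semitones up).
A perfect fifth up from B5 is F#6.
An augmented fifth up from F#6 is C##7.

C double-sharp 7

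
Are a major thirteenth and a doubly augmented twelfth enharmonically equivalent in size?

Both span 21 semitones: a major thirteenth and a doubly augmented twelfth are the same chromatic distance.

Yes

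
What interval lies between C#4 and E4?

m3

C to E spans three letter names (C-D-E) — that makes it a third of some quality.
At 3 semitones, C#4→E4 falls one short of a major third: minor.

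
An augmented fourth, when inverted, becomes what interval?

d5

The rule of nine gives the new number: 9 − 4 = 5, so a fourth becomes a fifth.
The quality also flips — augmented becomes diminished — giving a diminished fifth.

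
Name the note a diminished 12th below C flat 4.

F 2

Counting five letter names plus an octave down from C lands on F.
Moving 18 semitones down from Cb4 (the size of a diminished twelfth) reaches F2.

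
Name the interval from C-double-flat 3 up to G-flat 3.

A5

C to G spans five letter names (C-D-E-F-G) — that makes it a fifth of some quality.
A perfect fifth would be 7 semitones; Cbb3 to Gb3 is 8, one semitone wider, so the interval is augmented.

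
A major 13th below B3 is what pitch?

The thirteenth's letter: B down six letter names plus an octave → D.
Moving 21 semitones down from B3 (the size of a major thirteenth) reaches D2.

D2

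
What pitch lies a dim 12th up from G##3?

Five letters up from G (plus an octave) reaches D.
Moving 18 semitones up from G##3 (the size of a diminished twelfth) reaches D#5.

D#5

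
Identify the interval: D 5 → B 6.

D to B spans six letter names (D-E-F-G-A-B), plus an octave — that makes it a thirteenth of some quality.
D5 to B6 is 21 semitones, matching the major thirteenth exactly, so the quality is major.
(Equivalently, a compound major sixth: a major sixth plus an octave.)

major thirteenth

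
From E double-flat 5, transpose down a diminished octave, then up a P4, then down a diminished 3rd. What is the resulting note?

Down a diminished octave from Ebb5: Eb4 (11 semitones down).
Eb4 up a perfect fourth → Ab4 (5 semitones).
A diminished third down from Ab4 is F#4.

F sharp 4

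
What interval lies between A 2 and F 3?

minor sixth

A to F spans six letter names (A-B-C-D-E-F): a sixth.
A2 to F3 is 8 semitones, a half step short of the major sixth (9), so this is minor.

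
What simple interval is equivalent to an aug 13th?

Take out an octave (7 from the number): 13 − 7 = 6.
So an augmented thirteenth is an octave plus an augmented sixth. The quality is unchanged.

A6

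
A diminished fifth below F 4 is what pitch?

B 3

The fifth takes the letter from F down to B.
A diminished fifth spans 6 semitones, so from F4 the target pitch is B3.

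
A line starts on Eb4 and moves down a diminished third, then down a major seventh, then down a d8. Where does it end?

Eb4 down a diminished third → C#4 (2 semitones).
Down a major seventh from C#4: D3 (11 semitones down).
Down a diminished octave from D3: D#2 (11 semitones down).

D#2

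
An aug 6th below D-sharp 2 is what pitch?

Six letter names down from D: F.
Moving 10 semitones down from D#2 (the size of an augmented sixth) reaches F1.

F 1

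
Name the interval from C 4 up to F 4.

C to F spans four letter names (C-D-E-F): a fourth.
C4 to F4 is 5 semitones, matching the perfect fourth exactly, so the quality is perfect.

perfect 4th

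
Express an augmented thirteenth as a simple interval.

Each octave removed subtracts seven from the number: 13 − 7 = 6.
That makes an augmented thirteenth a compound augmented sixth — an octave plus an augmented sixth.

augmented sixth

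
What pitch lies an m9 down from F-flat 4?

E-flat 3

The ninth's letter: F down two letter names plus an octave → E.
Moving 13 semitones down from Fb4 (the size of a minor ninth) reaches Eb3.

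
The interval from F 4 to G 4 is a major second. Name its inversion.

Inverted interval numbers add to nine, so a second pairs with a seventh (2 + 7 = 9).
The quality also flips — major becomes minor — giving a minor seventh.

m7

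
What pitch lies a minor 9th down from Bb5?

Counting two letter names plus an octave down from B lands on A.
Moving 13 semitones down from Bb5 (the size of a minor ninth) reaches A4.

A4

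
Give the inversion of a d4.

augmented fifth

Inverted interval numbers add to nine, so a fourth pairs with a fifth (4 + 5 = 9).
And diminished becomes augmented under inversion, so we get an augmented fifth.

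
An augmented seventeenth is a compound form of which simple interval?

Each octave removed subtracts seven from the number: 17 − 14 = 3.
That makes an augmented seventeenth a compound augmented third — 2 octaves plus an augmented third.

augmented 3rd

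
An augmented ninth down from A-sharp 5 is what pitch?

G 4

Counting two letter names plus an octave down from A lands on G.
Moving 15 semitones down from A#5 (the size of an augmented ninth) reaches G4.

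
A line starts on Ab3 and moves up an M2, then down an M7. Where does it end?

Ab3 up a major second → Bb3 (2 semitones).
Bb3 down a major seventh → Cb3 (11 semitones).

Cb3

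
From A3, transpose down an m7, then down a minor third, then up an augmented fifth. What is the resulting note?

D##3

A3 down a minor seventh → B2 (10 semitones).
Down a minor third from B2: G#2 (3 semitones down).
Up an augmented fifth from G#2: D##3 (8 semitones up).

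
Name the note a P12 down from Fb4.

Bbb2

Counting five letter names plus an octave down from F lands on B.
A perfect twelfth spans 19 semitones, so from Fb4 the target pitch is Bbb2.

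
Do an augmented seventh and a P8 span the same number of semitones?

An augmented seventh = 12 semitones = a perfect octave; enharmonically equal.

Yes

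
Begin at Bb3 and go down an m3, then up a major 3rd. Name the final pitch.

A minor third down from Bb3 is G3.
Up a major third from G3: B3 (4 semitones up).

B3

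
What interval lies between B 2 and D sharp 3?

M3

B to D spans three letter names (B-C-D), so the interval is some kind of third.
B2 to D#3 is 4 semitones, matching the major third exactly, so the quality is major.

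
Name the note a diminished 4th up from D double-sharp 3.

G sharp 3

The fourth takes the letter from D up to G.
A diminished fourth is 4 semitones; 4 semitones up from D##3 gives G#3.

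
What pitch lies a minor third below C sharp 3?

The third takes the letter from C down to A.
A minor third spans 3 semitones, so from C#3 the target pitch is A#2.

A sharp 2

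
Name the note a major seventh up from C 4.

B 4

Counting seven letter names up from C lands on B.
A major seventh spans 11 semitones, so from C4 the target pitch is B4.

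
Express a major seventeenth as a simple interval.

Subtracting seven from the interval number removes an octave: 17 − 14 = 3.
Quality carries through unchanged, so the simple form is a major third.

major third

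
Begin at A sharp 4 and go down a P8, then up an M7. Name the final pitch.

A#4 down a perfect octave → A#3 (12 semitones).
A major seventh up from A#3 is G##4.

G double-sharp 4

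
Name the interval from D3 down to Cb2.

A9

Descending from D3 to Cb2 is the same interval as ascending Cb2 to D3.
C to D spans two letter names (C-D), plus an octave, so the interval is some kind of ninth.
A major ninth would be 14 semitones; Cb2 to D3 is 15, one semitone wider, so the interval is augmented.
(Equivalently, a compound augmented second: an augmented second plus an octave.)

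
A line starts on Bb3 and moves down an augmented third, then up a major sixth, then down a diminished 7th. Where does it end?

Down an augmented third from Bb3: Gbb3 (5 semitones down).
A major sixth up from Gbb3 is Ebb4.
Ebb4 down a diminished seventh → F3 (9 semitones).

F3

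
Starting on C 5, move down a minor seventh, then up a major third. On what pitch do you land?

F sharp 4

A minor seventh down from C5 is D4.
A major third up from D4 is F#4.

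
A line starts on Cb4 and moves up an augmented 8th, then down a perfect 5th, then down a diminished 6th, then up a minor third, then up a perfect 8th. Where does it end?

Cb4 up an augmented octave → C5 (13 semitones).
C5 down a perfect fifth → F4 (7 semitones).
A diminished sixth down from F4 is A#3.
A minor third up from A#3 is C#4.
A perfect octave up from C#4 is C#5.

C#5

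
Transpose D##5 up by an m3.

F##5

Counting three letter names up from D lands on F.
A minor third is 3 semitones; 3 semitones up from D##5 gives F##5.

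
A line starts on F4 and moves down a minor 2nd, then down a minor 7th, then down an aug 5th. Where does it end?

A minor second down from F4 is E4.
A minor seventh down from E4 is F#3.
Down an augmented fifth from F#3: Bb2 (8 semitones down).

Bb2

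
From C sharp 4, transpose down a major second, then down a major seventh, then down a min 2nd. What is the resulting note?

B 2

C#4 down a major second → B3 (2 semitones).
B3 down a major seventh → C3 (11 semitones).
A minor second down from C3 is B2.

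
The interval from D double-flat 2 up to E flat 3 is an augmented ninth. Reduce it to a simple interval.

A2

Take out an octave (7 from the number): 9 − 7 = 2.
Quality carries through unchanged, so the simple form is an augmented second.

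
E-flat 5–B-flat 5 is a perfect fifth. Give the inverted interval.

The rule of nine gives the new number: 9 − 5 = 4, so a fifth becomes a fourth.
The quality also flips — perfect stays perfect — giving a perfect fourth.

P4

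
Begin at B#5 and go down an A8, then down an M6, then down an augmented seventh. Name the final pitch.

Ebb3

B#5 down an augmented octave → B4 (13 semitones).
Down a major sixth from B4: D4 (9 semitones down).
An augmented seventh down from D4 is Ebb3.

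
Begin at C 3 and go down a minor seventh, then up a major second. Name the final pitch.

E 2

Down a minor seventh from C3: D2 (10 semitones down).
Up a major second from D2: E2 (2 semitones up).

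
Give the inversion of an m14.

major 2nd

First reduce the compound minor fourteenth to its simple form, a minor seventh.
The rule of nine gives the new number: 9 − 7 = 2, so a seventh becomes a second.
The quality also flips — minor becomes major — giving a major second.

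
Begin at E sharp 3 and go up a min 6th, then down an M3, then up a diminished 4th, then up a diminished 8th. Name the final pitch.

D double-flat 5

A minor sixth up from E#3 is C#4.
Down a major third from C#4: A3 (4 semitones down).
Up a diminished fourth from A3: Db4 (4 semitones up).
Db4 up a diminished octave → Dbb5 (11 semitones).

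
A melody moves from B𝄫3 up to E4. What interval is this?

B to E spans four letter names (B-C-D-E), so the interval is some kind of fourth.
Bbb3 to E4 spans 7 semitones — two semitones wider than the perfect fourth (5) — giving a doubly augmented fourth.

doubly augmented fourth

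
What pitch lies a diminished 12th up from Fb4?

The twelfth's letter: F up five letter names plus an octave → C.
A diminished twelfth spans 18 semitones, so from Fb4 the target pitch is Cbb6.

Cbb6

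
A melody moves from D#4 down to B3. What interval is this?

Descending from D#4 to B3 is the same interval as ascending B3 to D#4.
B to D spans three letter names (B-C-D) — that makes it a third of some quality.
The major third spans 4 semitones, and B3 to D#4 is exactly 4 semitones — so this is a major third.

M3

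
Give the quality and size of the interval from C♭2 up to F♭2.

perfect 4th

C to F spans four letter names (C-D-E-F), so the interval is some kind of fourth.
Cb2 to Fb2 is 5 semitones, matching the perfect fourth exactly, so the quality is perfect.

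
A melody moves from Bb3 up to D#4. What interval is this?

B to D spans three letter names (B-C-D): a third.
The major third is 4 semitones; here we have 5, one semitone wider: augmented.

augmented third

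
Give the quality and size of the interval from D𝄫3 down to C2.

Descending from Dbb3 to C2 is the same interval as ascending C2 to Dbb3.
C to D spans two letter names (C-D), plus an octave, so the interval is some kind of ninth.
A major ninth would be 14 semitones; C2 to Dbb3 is 12, two semitones narrower, so the interval is diminished.

diminished ninth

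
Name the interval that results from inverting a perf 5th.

Inverted interval numbers add to nine, so a fifth pairs with a fourth (5 + 4 = 9).
The quality also flips — perfect stays perfect — giving a perfect fourth.

P4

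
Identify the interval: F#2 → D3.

F to D spans six letter names (F-G-A-B-C-D) — that makes it a sixth of some quality.
F#2 to D3 is 8 semitones, a half step short of the major sixth (9), so this is minor.

minor sixth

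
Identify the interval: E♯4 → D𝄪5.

major seventh

E to D spans seven letter names (E-F-G-A-B-C-D) — that makes it a seventh of some quality.
Counting semitones, E#4→D##5 is 11, which is the major seventh.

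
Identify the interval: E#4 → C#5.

E to C spans six letter names (E-F-G-A-B-C): a sixth.
At 8 semitones, E#4→C#5 falls one short of a major sixth: minor.

minor sixth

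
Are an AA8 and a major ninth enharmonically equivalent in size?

Yes

A doubly augmented octave = 14 semitones = a major ninth; enharmonically equal.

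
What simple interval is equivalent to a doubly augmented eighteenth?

AA4

Take out 2 octaves (14 from the number): 18 − 14 = 4.
So a doubly augmented eighteenth is 2 octaves plus a doubly augmented fourth. The quality is unchanged.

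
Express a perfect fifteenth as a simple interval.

Subtracting seven from the interval number removes an octave: 15 − 7 = 8.
Quality carries through unchanged, so the simple form is a perfect octave.

perfect octave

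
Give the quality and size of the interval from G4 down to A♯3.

Descending from G4 to A#3 is the same interval as ascending A#3 to G4.
A to G spans seven letter names (A-B-C-D-E-F-G) — that makes it a seventh of some quality.
A major seventh would be 11 semitones; A#3 to G4 is 9, two semitones narrower, so the interval is diminished.

diminished seventh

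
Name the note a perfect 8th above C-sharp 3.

An octave keeps the letter name C, an octave up from C.
Moving 12 semitones up from C#3 (the size of a perfect octave) reaches C#4.

C-sharp 4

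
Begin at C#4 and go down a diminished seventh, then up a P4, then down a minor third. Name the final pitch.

Down a diminished seventh from C#4: D##3 (9 semitones down).
A perfect fourth up from D##3 is G##3.
G##3 down a minor third → E##3 (3 semitones).

E##3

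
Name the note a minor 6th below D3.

F#2

The sixth takes the letter from D down to F.
A minor sixth is 8 semitones; 8 semitones down from D3 gives F#2.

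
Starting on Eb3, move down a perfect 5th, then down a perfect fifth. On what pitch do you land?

Db2

A perfect fifth down from Eb3 is Ab2.
A perfect fifth down from Ab2 is Db2.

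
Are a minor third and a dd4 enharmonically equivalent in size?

Yes

A minor third spans 3 semitones, and a doubly diminished fourth also spans 3 semitones — they're enharmonic.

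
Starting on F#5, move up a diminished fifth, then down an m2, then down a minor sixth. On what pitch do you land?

A diminished fifth up from F#5 is C6.
Down a minor second from C6: B5 (1 semitone down).
B5 down a minor sixth → D#5 (8 semitones).

D#5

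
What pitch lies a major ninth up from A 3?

B 4

Two letters up from A (plus an octave) reaches B.
Moving 14 semitones up from A3 (the size of a major ninth) reaches B4.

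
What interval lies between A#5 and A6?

diminished 8th

A to A is the same letter name, plus an octave — that makes it an octave of some quality.
A perfect octave would be 12 semitones; A#5 to A6 is 11, one semitone narrower, so the interval is diminished.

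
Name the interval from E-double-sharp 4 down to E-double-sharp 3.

Descending from E##4 to E##3 is the same interval as ascending E##3 to E##4.
E to E is the same letter name, plus an octave: an octave.
E##3 to E##4 is 12 semitones, matching the perfect octave exactly, so the quality is perfect.

P8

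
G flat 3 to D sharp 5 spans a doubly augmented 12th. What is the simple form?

Take out an octave (7 from the number): 12 − 7 = 5.
Quality carries through unchanged, so the simple form is a doubly augmented fifth.

doubly augmented fifth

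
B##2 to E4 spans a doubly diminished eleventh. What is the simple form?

Subtracting seven from the interval number removes an octave: 11 − 7 = 4.
Quality carries through unchanged, so the simple form is a doubly diminished fourth.

doubly diminished fourth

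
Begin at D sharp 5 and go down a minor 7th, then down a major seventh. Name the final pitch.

Down a minor seventh from D#5: E#4 (10 semitones down).
A major seventh down from E#4 is F#3.

F sharp 3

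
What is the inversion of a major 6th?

m3

The rule of nine gives the new number: 9 − 6 = 3, so a sixth becomes a third.
And major becomes minor under inversion, so we get a minor third.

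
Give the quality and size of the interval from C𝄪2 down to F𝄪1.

Descending from C##2 to F##1 is the same interval as ascending F##1 to C##2.
F to C spans five letter names (F-G-A-B-C): a fifth.
Counting semitones, F##1→C##2 is 7, which is the perfect fifth.

P5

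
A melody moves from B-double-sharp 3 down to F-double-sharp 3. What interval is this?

augmented fourth

Descending from B##3 to F##3 is the same interval as ascending F##3 to B##3.
F to B spans four letter names (F-G-A-B) — that makes it a fourth of some quality.
F##3 to B##3 spans 6 semitones — one semitone wider than the perfect fourth (5) — giving an augmented fourth.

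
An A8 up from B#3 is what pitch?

For an octave the letter name doesn't change: still B, an octave up.
An augmented octave is 13 semitones; 13 semitones up from B#3 gives B##4.

B##4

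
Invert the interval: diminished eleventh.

augmented 5th

First reduce the compound diminished eleventh to its simple form, a diminished fourth.
The rule of nine gives the new number: 9 − 4 = 5, so a fourth becomes a fifth.
And diminished becomes augmented under inversion, so we get an augmented fifth.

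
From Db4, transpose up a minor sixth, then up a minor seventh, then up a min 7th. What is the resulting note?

A minor sixth up from Db4 is Bbb4.
Up a minor seventh from Bbb4: Abb5 (10 semitones up).
Abb5 up a minor seventh → Gbb6 (10 semitones).

Gbb6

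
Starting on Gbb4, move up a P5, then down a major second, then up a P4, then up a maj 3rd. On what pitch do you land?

A perfect fifth up from Gbb4 is Dbb5.
Dbb5 down a major second → Cbb5 (2 semitones).
Cbb5 up a perfect fourth → Fbb5 (5 semitones).
Fbb5 up a major third → Abb5 (4 semitones).

Abb5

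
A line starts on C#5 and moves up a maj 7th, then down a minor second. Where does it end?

A major seventh up from C#5 is B#5.
B#5 down a minor second → A##5 (1 semitone).

A##5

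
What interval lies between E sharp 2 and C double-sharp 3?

E to C spans six letter names (E-F-G-A-B-C) — that makes it a sixth of some quality.
The major sixth spans 9 semitones, and E#2 to C##3 is exactly 9 semitones — so this is a major sixth.

major sixth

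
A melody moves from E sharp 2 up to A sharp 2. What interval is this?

perfect fourth

E to A spans four letter names (E-F-G-A), so the interval is some kind of fourth.
E#2 to A#2 is 5 semitones, matching the perfect fourth exactly, so the quality is perfect.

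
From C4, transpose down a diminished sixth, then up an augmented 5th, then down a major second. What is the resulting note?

A diminished sixth down from C4 is E#3.
Up an augmented fifth from E#3: B##3 (8 semitones up).
A major second down from B##3 is A##3.

A##3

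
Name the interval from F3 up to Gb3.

F to G spans two letter names (F-G), so the interval is some kind of second.
A major second would be 2 semitones, but F3 to Gb3 is 1 — one semitone narrower, making it a minor second.

minor second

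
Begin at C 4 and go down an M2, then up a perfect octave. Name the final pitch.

Down a major second from C4: Bb3 (2 semitones down).
A perfect octave up from Bb3 is Bb4.

B flat 4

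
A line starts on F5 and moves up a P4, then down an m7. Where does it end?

Up a perfect fourth from F5: Bb5 (5 semitones up).
Down a minor seventh from Bb5: C5 (10 semitones down).

C5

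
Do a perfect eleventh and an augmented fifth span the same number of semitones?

No

A perfect eleventh is 17 semitones but an augmented fifth is 8 semitones — different sizes.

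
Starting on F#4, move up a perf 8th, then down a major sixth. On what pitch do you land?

A4

F#4 up a perfect octave → F#5 (12 semitones).
A major sixth down from F#5 is A4.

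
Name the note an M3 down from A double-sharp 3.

F double-sharp 3

The third takes the letter from A down to F.
A major third spans 4 semitones, so from A##3 the target pitch is F##3.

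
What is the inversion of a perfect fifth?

Interval numbers invert to sum to nine: 5 + 4 = 9, so a fifth inverts to a fourth.
And perfect stays perfect under inversion, so we get a perfect fourth.

perfect 4th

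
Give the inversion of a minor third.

major 6th

Inverted interval numbers add to nine, so a third pairs with a sixth (3 + 6 = 9).
And minor becomes major under inversion, so we get a major sixth.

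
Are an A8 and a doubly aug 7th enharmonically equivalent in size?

Both span 13 semitones: an augmented octave and a doubly augmented seventh are the same chromatic distance.

Yes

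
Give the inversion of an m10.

major 6th

First reduce the compound minor tenth to its simple form, a minor third.
The rule of nine gives the new number: 9 − 3 = 6, so a third becomes a sixth.
Quality inverts too: minor becomes major. That makes the inversion a major sixth.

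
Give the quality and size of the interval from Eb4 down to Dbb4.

augmented second

Descending from Eb4 to Dbb4 is the same interval as ascending Dbb4 to Eb4.
D to E spans two letter names (D-E) — that makes it a second of some quality.
Dbb4 to Eb4 spans 3 semitones — one semitone wider than the major second (2) — giving an augmented second.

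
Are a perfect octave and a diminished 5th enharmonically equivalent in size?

No

A perfect octave spans 12 semitones; a diminished fifth spans 6 semitones. They differ by 6.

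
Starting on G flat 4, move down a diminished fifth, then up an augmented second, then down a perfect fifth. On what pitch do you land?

A diminished fifth down from Gb4 is C4.
Up an augmented second from C4: D#4 (3 semitones up).
D#4 down a perfect fifth → G#3 (7 semitones).

G sharp 3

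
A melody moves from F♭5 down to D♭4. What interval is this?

minor tenth

Descending from Fb5 to Db4 is the same interval as ascending Db4 to Fb5.
D to F spans three letter names (D-E-F), plus an octave: a tenth.
A major tenth would be 16 semitones, but Db4 to Fb5 is 15 — one semitone narrower, making it a minor tenth.
(Equivalently, a compound minor third: a minor third plus an octave.)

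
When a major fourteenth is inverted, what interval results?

minor second

First reduce the compound major fourteenth to its simple form, a major seventh.
The rule of nine gives the new number: 9 − 7 = 2, so a seventh becomes a second.
The quality also flips — major becomes minor — giving a minor second.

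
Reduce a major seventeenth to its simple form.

M3

Subtracting seven from the interval number removes an octave: 17 − 14 = 3.
That makes a major seventeenth a compound major third — 2 octaves plus a major third.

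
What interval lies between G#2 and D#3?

G to D spans five letter names (G-A-B-C-D), so the interval is some kind of fifth.
The perfect fifth spans 7 semitones, and G#2 to D#3 is exactly 7 semitones — so this is a perfect fifth.

perfect fifth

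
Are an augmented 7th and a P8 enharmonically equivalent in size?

Yes

An augmented seventh = 12 semitones = a perfect octave; enharmonically equal.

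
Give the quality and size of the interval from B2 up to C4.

B to C spans two letter names (B-C), plus an octave, so the interval is some kind of ninth.
B2 to C4 is 13 semitones, a half step short of the major ninth (14), so this is minor.
(Equivalently, a compound minor second: a minor second plus an octave.)

minor ninth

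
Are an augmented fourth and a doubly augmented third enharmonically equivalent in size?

Yes

Both span 6 semitones: an augmented fourth and a doubly augmented third are the same chromatic distance.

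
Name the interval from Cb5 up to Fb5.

perfect fourth

C to F spans four letter names (C-D-E-F): a fourth.
Cb5 to Fb5 is 5 semitones, matching the perfect fourth exactly, so the quality is perfect.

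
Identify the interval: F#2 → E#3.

F to E spans seven letter names (F-G-A-B-C-D-E) — that makes it a seventh of some quality.
Counting semitones, F#2→E#3 is 11, which is the major seventh.

M7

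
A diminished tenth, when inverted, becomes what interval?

First reduce the compound diminished tenth to its simple form, a diminished third.
Interval numbers invert to sum to nine: 3 + 6 = 9, so a third inverts to a sixth.
Quality inverts too: diminished becomes augmented. That makes the inversion an augmented sixth.

A6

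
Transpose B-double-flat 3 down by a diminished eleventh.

The eleventh's letter: B down four letter names plus an octave → F.
A diminished eleventh spans 16 semitones, so from Bbb3 the target pitch is F2.

F 2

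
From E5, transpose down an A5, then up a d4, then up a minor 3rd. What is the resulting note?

Fbb5

E5 down an augmented fifth → Ab4 (8 semitones).
Up a diminished fourth from Ab4: Dbb5 (4 semitones up).
Up a minor third from Dbb5: Fbb5 (3 semitones up).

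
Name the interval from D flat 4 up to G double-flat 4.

D to G spans four letter names (D-E-F-G), so the interval is some kind of fourth.
Db4 to Gbb4 spans 4 semitones — one semitone narrower than the perfect fourth (5) — giving a diminished fourth.

diminished 4th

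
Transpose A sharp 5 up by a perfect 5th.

E sharp 6

Counting five letter names up from A lands on E.
A perfect fifth is 7 semitones; 7 semitones up from A#5 gives E#6.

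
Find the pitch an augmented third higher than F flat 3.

A 3

Three letter names up from F: A.
An augmented third is 5 semitones; 5 semitones up from Fb3 gives A3.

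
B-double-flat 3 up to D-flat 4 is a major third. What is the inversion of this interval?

Inverted interval numbers add to nine, so a third pairs with a sixth (3 + 6 = 9).
The quality also flips — major becomes minor — giving a minor sixth.

m6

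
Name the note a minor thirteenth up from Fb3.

Dbb5

Six letters up from F (plus an octave) reaches D.
A minor thirteenth spans 20 semitones, so from Fb3 the target pitch is Dbb5.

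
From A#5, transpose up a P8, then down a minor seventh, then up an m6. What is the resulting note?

G#6

A perfect octave up from A#5 is A#6.
A minor seventh down from A#6 is B#5.
A minor sixth up from B#5 is G#6.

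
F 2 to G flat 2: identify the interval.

minor second

F to G spans two letter names (F-G) — that makes it a second of some quality.
F2 to Gb2 is 1 semitone, a half step short of the major second (2), so this is minor.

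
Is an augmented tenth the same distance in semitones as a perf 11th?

Both span 17 semitones: an augmented tenth and a perfect eleventh are the same chromatic distance.

Yes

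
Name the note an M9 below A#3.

G#2

The ninth's letter: A down two letter names plus an octave → G.
A major ninth spans 14 semitones, so from A#3 the target pitch is G#2.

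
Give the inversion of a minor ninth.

major 7th

First reduce the compound minor ninth to its simple form, a minor second.
The rule of nine gives the new number: 9 − 2 = 7, so a second becomes a seventh.
Quality inverts too: minor becomes major. That makes the inversion a major seventh.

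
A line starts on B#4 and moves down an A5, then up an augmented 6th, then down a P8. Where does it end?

C##4

An augmented fifth down from B#4 is E4.
Up an augmented sixth from E4: C##5 (10 semitones up).
A perfect octave down from C##5 is C##4.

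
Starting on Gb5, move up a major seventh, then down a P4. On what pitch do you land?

Up a major seventh from Gb5: F6 (11 semitones up).
A perfect fourth down from F6 is C6.

C6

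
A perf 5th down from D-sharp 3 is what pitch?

Counting five letter names down from D lands on G.
Moving 7 semitones down from D#3 (the size of a perfect fifth) reaches G#2.

G-sharp 2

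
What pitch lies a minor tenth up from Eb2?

The tenth's letter: E up three letter names plus an octave → G.
A minor tenth spans 15 semitones, so from Eb2 the target pitch is Gb3.

Gb3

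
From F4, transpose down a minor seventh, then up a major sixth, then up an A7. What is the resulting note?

D##5

A minor seventh down from F4 is G3.
Up a major sixth from G3: E4 (9 semitones up).
An augmented seventh up from E4 is D##5.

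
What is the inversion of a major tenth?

minor 6th

First reduce the compound major tenth to its simple form, a major third.
The rule of nine gives the new number: 9 − 3 = 6, so a third becomes a sixth.
Quality inverts too: major becomes minor. That makes the inversion a minor sixth.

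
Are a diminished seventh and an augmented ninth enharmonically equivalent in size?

A diminished seventh is 9 semitones but an augmented ninth is 15 semitones — different sizes.

No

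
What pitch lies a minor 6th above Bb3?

Gb4

Counting six letter names up from B lands on G.
A minor sixth is 8 semitones; 8 semitones up from Bb3 gives Gb4.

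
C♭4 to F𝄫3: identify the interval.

Descending from Cb4 to Fbb3 is the same interval as ascending Fbb3 to Cb4.
F to C spans five letter names (F-G-A-B-C), so the interval is some kind of fifth.
The perfect fifth is 7 semitones; here we have 8, one semitone wider: augmented.

augmented fifth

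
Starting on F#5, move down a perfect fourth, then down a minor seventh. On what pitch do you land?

Down a perfect fourth from F#5: C#5 (5 semitones down).
Down a minor seventh from C#5: D#4 (10 semitones down).

D#4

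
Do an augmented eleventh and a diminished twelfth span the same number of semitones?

An augmented eleventh = 18 semitones = a diminished twelfth; enharmonically equal.

Yes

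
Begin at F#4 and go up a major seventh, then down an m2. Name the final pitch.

D##5

Up a major seventh from F#4: E#5 (11 semitones up).
Down a minor second from E#5: D##5 (1 semitone down).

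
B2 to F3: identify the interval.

B to F spans five letter names (B-C-D-E-F): a fifth.
B2 to F3 spans 6 semitones — one semitone narrower than the perfect fifth (7) — giving a diminished fifth.

diminished fifth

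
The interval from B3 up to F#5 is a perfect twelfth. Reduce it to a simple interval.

Each octave removed subtracts seven from the number: 12 − 7 = 5.
So a perfect twelfth is an octave plus a perfect fifth. The quality is unchanged.

P5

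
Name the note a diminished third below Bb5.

G#5

Three letter names down from B: G.
A diminished third spans 2 semitones, so from Bb5 the target pitch is G#5.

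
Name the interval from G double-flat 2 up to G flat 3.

augmented octave

G to G is the same letter name, plus an octave: an octave.
The perfect octave is 12 semitones; here we have 13, one semitone wider: augmented.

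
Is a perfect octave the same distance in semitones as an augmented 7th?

Yes

A perfect octave spans 12 semitones, and an augmented seventh also spans 12 semitones — they're enharmonic.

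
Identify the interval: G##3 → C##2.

perfect twelfth

Descending from G##3 to C##2 is the same interval as ascending C##2 to G##3.
C to G spans five letter names (C-D-E-F-G), plus an octave: a twelfth.
Counting semitones, C##2→G##3 is 19, which is the perfect twelfth.
(Equivalently, a compound perfect fifth: a perfect fifth plus an octave.)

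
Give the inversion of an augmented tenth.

diminished 6th

First reduce the compound augmented tenth to its simple form, an augmented third.
Interval numbers invert to sum to nine: 3 + 6 = 9, so a third inverts to a sixth.
The quality also flips — augmented becomes diminished — giving a diminished sixth.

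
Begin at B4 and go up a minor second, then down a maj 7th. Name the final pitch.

Db4

A minor second up from B4 is C5.
Down a major seventh from C5: Db4 (11 semitones down).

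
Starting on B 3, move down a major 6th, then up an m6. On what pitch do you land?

Down a major sixth from B3: D3 (9 semitones down).
A minor sixth up from D3 is Bb3.

B flat 3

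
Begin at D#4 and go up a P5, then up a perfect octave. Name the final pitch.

A#5

A perfect fifth up from D#4 is A#4.
A#4 up a perfect octave → A#5 (12 semitones).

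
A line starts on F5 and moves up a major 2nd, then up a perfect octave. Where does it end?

A major second up from F5 is G5.
Up a perfect octave from G5: G6 (12 semitones up).

G6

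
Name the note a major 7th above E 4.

Counting seven letter names up from E lands on D.
A major seventh spans 11 semitones, so from E4 the target pitch is D#5.

D sharp 5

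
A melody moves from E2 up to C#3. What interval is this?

E to C spans six letter names (E-F-G-A-B-C): a sixth.
The major sixth spans 9 semitones, and E2 to C#3 is exactly 9 semitones — so this is a major sixth.

M6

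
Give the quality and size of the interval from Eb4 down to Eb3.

perfect octave

Descending from Eb4 to Eb3 is the same interval as ascending Eb3 to Eb4.
E to E is the same letter name, plus an octave, so the interval is some kind of octave.
The perfect octave spans 12 semitones, and Eb3 to Eb4 is exactly 12 semitones — so this is a perfect octave.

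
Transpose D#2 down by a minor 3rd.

The third takes the letter from D down to B.
Moving 3 semitones down from D#2 (the size of a minor third) reaches B#1.

B#1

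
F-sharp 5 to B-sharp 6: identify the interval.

augmented eleventh

F to B spans four letter names (F-G-A-B), plus an octave, so the interval is some kind of eleventh.
A perfect eleventh would be 17 semitones; F#5 to B#6 is 18, one semitone wider, so the interval is augmented.
(Equivalently, a compound augmented fourth: an augmented fourth plus an octave.)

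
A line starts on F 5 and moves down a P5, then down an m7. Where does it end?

A perfect fifth down from F5 is Bb4.
A minor seventh down from Bb4 is C4.

C 4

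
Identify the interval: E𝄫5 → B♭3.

diminished eleventh

Descending from Ebb5 to Bb3 is the same interval as ascending Bb3 to Ebb5.
B to E spans four letter names (B-C-D-E), plus an octave, so the interval is some kind of eleventh.
Bb3 to Ebb5 spans 16 semitones — one semitone narrower than the perfect eleventh (17) — giving a diminished eleventh.
(Equivalently, a compound diminished fourth: a diminished fourth plus an octave.)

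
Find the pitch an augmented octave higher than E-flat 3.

For an octave the letter name doesn't change: still E, an octave up.
An augmented octave is 13 semitones; 13 semitones up from Eb3 gives E4.

E 4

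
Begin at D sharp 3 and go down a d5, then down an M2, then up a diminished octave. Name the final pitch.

D#3 down a diminished fifth → G##2 (6 semitones).
A major second down from G##2 is F##2.
A diminished octave up from F##2 is F#3.

F sharp 3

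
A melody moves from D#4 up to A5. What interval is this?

D to A spans five letter names (D-E-F-G-A), plus an octave — that makes it a twelfth of some quality.
The perfect twelfth is 19 semitones; here we have 18, one semitone narrower: diminished.
(Equivalently, a compound diminished fifth: a diminished fifth plus an octave.)

d12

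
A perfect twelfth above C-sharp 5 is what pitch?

Counting five letter names plus an octave up from C lands on G.
Moving 19 semitones up from C#5 (the size of a perfect twelfth) reaches G#6.

G-sharp 6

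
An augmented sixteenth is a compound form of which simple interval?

Each octave removed subtracts seven from the number: 16 − 14 = 2.
That makes an augmented sixteenth a compound augmented second — 2 octaves plus an augmented second.

augmented second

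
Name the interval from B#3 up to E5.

diminished eleventh

B to E spans four letter names (B-C-D-E), plus an octave — that makes it an eleventh of some quality.
A perfect eleventh would be 17 semitones; B#3 to E5 is 16, one semitone narrower, so the interval is diminished.
(Equivalently, a compound diminished fourth: a diminished fourth plus an octave.)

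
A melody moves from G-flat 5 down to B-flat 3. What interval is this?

Descending from Gb5 to Bb3 is the same interval as ascending Bb3 to Gb5.
B to G spans six letter names (B-C-D-E-F-G), plus an octave, so the interval is some kind of thirteenth.
Bb3 to Gb5 is 20 semitones, a half step short of the major thirteenth (21), so this is minor.
(Equivalently, a compound minor sixth: a minor sixth plus an octave.)

minor thirteenth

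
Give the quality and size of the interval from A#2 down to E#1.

perfect 11th

Descending from A#2 to E#1 is the same interval as ascending E#1 to A#2.
E to A spans four letter names (E-F-G-A), plus an octave: an eleventh.
Counting semitones, E#1→A#2 is 17, which is the perfect eleventh.
(Equivalently, a compound perfect fourth: a perfect fourth plus an octave.)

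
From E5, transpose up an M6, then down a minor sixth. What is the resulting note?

E5 up a major sixth → C#6 (9 semitones).
A minor sixth down from C#6 is E#5.

E#5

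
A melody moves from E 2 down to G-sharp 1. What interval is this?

minor sixth

Descending from E2 to G#1 is the same interval as ascending G#1 to E2.
G to E spans six letter names (G-A-B-C-D-E): a sixth.
G#1 to E2 is 8 semitones, a half step short of the major sixth (9), so this is minor.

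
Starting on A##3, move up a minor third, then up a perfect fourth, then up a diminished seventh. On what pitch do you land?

A minor third up from A##3 is C##4.
Up a perfect fourth from C##4: F##4 (5 semitones up).
Up a diminished seventh from F##4: E5 (9 semitones up).

E5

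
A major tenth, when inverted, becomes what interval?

minor sixth

First reduce the compound major tenth to its simple form, a major third.
Inverted interval numbers add to nine, so a third pairs with a sixth (3 + 6 = 9).
And major becomes minor under inversion, so we get a minor sixth.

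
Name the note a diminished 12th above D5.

Five letters up from D (plus an octave) reaches A.
Moving 18 semitones up from D5 (the size of a diminished twelfth) reaches Ab6.

Ab6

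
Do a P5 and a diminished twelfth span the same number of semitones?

No

A perfect fifth spans 7 semitones; a diminished twelfth spans 18 semitones. They differ by 11.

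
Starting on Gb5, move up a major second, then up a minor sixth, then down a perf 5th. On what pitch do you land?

Up a major second from Gb5: Ab5 (2 semitones up).
Up a minor sixth from Ab5: Fb6 (8 semitones up).
Fb6 down a perfect fifth → Bbb5 (7 semitones).

Bbb5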